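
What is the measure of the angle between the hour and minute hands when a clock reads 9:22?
Hour hand position: 9 x 30 + 22 x 0.5 = 281 degrees
Minute hand position: 22 x 6 = 132 degrees
Difference: |281 - 132| = 149 degrees
The angle between the hands is 149 degrees

Final answer: 149 degrees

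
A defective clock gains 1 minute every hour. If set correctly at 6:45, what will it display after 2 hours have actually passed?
For every 60 true minutes, the faulty clock advances 60 + 1 = 61 minutes.
True elapsed: 2 hours = 120 minutes.
Faulty clock advances: 120 x 61/60 = 122 minutes (drift: 2 minutes ahead).
Shown time: 6:45 + 122 minutes = 8:47.

Final answer: 8:47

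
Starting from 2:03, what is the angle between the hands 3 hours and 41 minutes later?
First find the time 3 hours and 41 minutes after 2:03.
Total minutes: 2 x 60 + 3 + 3 x 60 + 41 = 344.
344 mod 720 = 344 minutes = 5:44.
Now compute the angle at 5:44:
Hour hand: 5 x 30 + 44 x 0.5 = 172 degrees
Minute hand: 44 x 6 = 264 degrees
Difference: |172 - 264| = 92 degrees
The angle is 92 degrees

Final answer: 92 degrees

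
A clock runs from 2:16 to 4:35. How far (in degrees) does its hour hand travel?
The hour hand moves 0.5 degrees per minute.
Time elapsed: 4:35 - 2:16 = 139 minutes
Angular displacement: 139 x 0.5 = 69.5 degrees

Final answer: 69.5 degrees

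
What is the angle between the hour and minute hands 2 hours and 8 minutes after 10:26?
First find the time 2 hours and 8 minutes after 10:26.
Total minutes: 10 x 60 + 26 + 2 x 60 + 8 = 754.
754 mod 720 = 34 minutes = 12:34.
Now compute the angle at 12:34:
Hour hand: 0 x 30 + 34 x 0.5 = 17 degrees
Minute hand: 34 x 6 = 204 degrees
Difference: |17 - 204| = 187 degrees
Smaller angle: 360 - 187 = 173 degrees

Final answer: 173 degrees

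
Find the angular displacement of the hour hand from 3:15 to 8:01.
The hour hand moves 0.5 degrees per minute.
Time elapsed: 8:01 - 3:15 = 286 minutes
Angular displacement: 286 x 0.5 = 143 degrees

Final answer: 143 degrees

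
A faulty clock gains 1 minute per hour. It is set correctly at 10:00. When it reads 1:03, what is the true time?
For every 60 true minutes, the faulty clock advances 61 minutes, so 1 faulty-clock minute corresponds to 60/61 true minutes.
From 10:00 to 1:03 on the faulty dial is 183 minutes.
True elapsed: 183 x 60/61 = 180 minutes = 3 hours.
True time: 10:00 + 3 hours = 1:00.

Final answer: 1:00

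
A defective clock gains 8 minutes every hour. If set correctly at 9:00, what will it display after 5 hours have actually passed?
For every 60 true minutes, the faulty clock advances 60 + 8 = 68 minutes.
True elapsed: 5 hours = 300 minutes.
Faulty clock advances: 300 x 68/60 = 340 minutes (drift: 40 minutes ahead).
Shown time: 9:00 + 340 minutes = 2:40.

Final answer: 2:40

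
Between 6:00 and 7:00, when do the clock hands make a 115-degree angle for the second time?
At t minutes past 6:00, the hour hand is at 30 x 6 + 0.5t degrees and the minute hand is at 6t degrees.
The smaller angle between them is 115 degrees when |30H - 5.5t| = 115 or |30H - 5.5t| = 245.
With H = 6, solve 30 x 6 - 5.5t = +/- target for each target:
  t = (30 x 6 - 115) / 5.5 = 11.82
  t = (30 x 6 + 115) / 5.5 = 53.64
  t = (30 x 6 - 245) / 5.5 = -11.82 (outside (0, 60))
  t = (30 x 6 + 245) / 5.5 = 77.27 (outside (0, 60))
Valid solutions in (0, 60): {11.82, 53.64} minutes.
The second occurrence is t = 53.64 minutes.
The hands form a 115-degree angle at 53.64 minutes past 6:00.

Final answer: 53.64 minutes past 6:00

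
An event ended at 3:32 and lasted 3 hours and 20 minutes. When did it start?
Starting time: 3:32 = 212 total minutes past 12:00
Subtracting: 3 hours and 20 minutes = 200 minutes
212 - 200 = 12 minutes
= 12 minutes past 12:00 = 12:12

Final answer: 12:12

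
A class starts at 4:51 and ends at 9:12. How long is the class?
From 4:51 to 9:12:
(9 x 60 + 12) - (4 x 60 + 51) = 552 - 291 = 261 minutes
= 4 hours and 21 minutes

Final answer: 4 hours and 21 minutes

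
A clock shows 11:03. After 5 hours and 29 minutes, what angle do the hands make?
First find the time 5 hours and 29 minutes after 11:03.
Total minutes: 11 x 60 + 3 + 5 x 60 + 29 = 992.
992 mod 720 = 272 minutes = 4:32.
Now compute the angle at 4:32:
Hour hand: 4 x 30 + 32 x 0.5 = 136 degrees
Minute hand: 32 x 6 = 192 degrees
Difference: |136 - 192| = 56 degrees
The angle is 56 degrees

Final answer: 56 degrees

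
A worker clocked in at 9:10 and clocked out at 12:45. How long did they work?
From 9:10 to 12:45:
(12 x 60 + 45) - (9 x 60 + 10) = 765 - 550 = 215 minutes
= 3 hours and 35 minutes

Final answer: 3 hours and 35 minutes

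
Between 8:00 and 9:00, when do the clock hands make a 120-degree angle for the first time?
At t minutes past 8:00, the hour hand is at 30 x 8 + 0.5t degrees and the minute hand is at 6t degrees.
The smaller angle between them is 120 degrees when |30H - 5.5t| = 120 or |30H - 5.5t| = 240.
With H = 8, solve 30 x 8 - 5.5t = +/- target for each target:
  t = (30 x 8 - 120) / 5.5 = 21.82
  t = (30 x 8 + 120) / 5.5 = 65.45 (outside (0, 60))
  t = (30 x 8 - 240) / 5.5 = 0 (outside (0, 60))
  t = (30 x 8 + 240) / 5.5 = 87.27 (outside (0, 60))
Valid solutions in (0, 60): {21.82} minutes.
The first occurrence is t = 21.82 minutes.
The hands form a 120-degree angle at 21.82 minutes past 8:00.

Final answer: 21.82 minutes past 8:00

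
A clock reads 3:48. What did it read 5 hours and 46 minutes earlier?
Starting time: 3:48 = 228 total minutes past 12:00
Subtracting: 5 hours and 46 minutes = 346 minutes
228 - 346 = -118 (negative, add 12 hours = 720) = 602 minutes
= 10 hours and 2 minutes past 12:00 = 10:02

Final answer: 10:02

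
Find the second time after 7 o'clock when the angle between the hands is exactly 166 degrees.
At t minutes past 7:00, the hour hand is at 30 x 7 + 0.5t degrees and the minute hand is at 6t degrees.
The smaller angle between them is 166 degrees when |30H - 5.5t| = 166 or |30H - 5.5t| = 194.
With H = 7, solve 30 x 7 - 5.5t = +/- target for each target:
  t = (30 x 7 - 166) / 5.5 = 8
  t = (30 x 7 + 166) / 5.5 = 68.36 (outside (0, 60))
  t = (30 x 7 - 194) / 5.5 = 2.91
  t = (30 x 7 + 194) / 5.5 = 73.45 (outside (0, 60))
Valid solutions in (0, 60): {2.91, 8} minutes.
The second occurrence is t = 8 minutes.
The hands form a 166-degree angle at 8 minutes past 7:00.

Final answer: 8 minutes past 7:00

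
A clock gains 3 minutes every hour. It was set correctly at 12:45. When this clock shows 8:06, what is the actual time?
For every 60 true minutes, the faulty clock advances 63 minutes, so 1 faulty-clock minute corresponds to 60/63 true minutes.
From 12:45 to 8:06 on the faulty dial is 441 minutes.
True elapsed: 441 x 60/63 = 420 minutes = 7 hours.
True time: 12:45 + 7 hours = 7:45.

Final answer: 7:45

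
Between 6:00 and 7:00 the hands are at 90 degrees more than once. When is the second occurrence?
At t minutes past 6:00, the hour hand is at 30 x 6 + 0.5t degrees and the minute hand is at 6t degrees.
The smaller angle between them is 90 degrees when |30H - 5.5t| = 90 or |30H - 5.5t| = 270.
With H = 6, solve 30 x 6 - 5.5t = +/- target for each target:
  t = (30 x 6 - 90) / 5.5 = 16.36
  t = (30 x 6 + 90) / 5.5 = 49.09
  t = (30 x 6 - 270) / 5.5 = -16.36 (outside (0, 60))
  t = (30 x 6 + 270) / 5.5 = 81.82 (outside (0, 60))
Valid solutions in (0, 60): {16.36, 49.09} minutes.
The second occurrence is t = 49.09 minutes.
The hands form a 90-degree angle at 49.09 minutes past 6:00.

Final answer: 49.09 minutes past 6:00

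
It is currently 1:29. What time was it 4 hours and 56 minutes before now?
Starting time: 1:29 = 89 total minutes past 12:00
Subtracting: 4 hours and 56 minutes = 296 minutes
89 - 296 = -207 (negative, add 12 hours = 720) = 513 minutes
= 8 hours and 33 minutes past 12:00 = 8:33

Final answer: 8:33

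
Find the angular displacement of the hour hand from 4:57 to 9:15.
The hour hand moves 0.5 degrees per minute.
Time elapsed: 9:15 - 4:57 = 258 minutes
Angular displacement: 258 x 0.5 = 129 degrees

Final answer: 129 degrees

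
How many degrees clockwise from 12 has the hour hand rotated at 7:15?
The hour hand moves 30 degrees per hour and 0.5 degrees per minute.
At 7:15: (7) x 30 + 15 x 0.5 = 210 + 7.5 = 217.5 degrees

Final answer: 217.5 degrees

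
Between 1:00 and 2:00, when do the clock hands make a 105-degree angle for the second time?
At t minutes past 1:00, the hour hand is at 30 x 1 + 0.5t degrees and the minute hand is at 6t degrees.
The smaller angle between them is 105 degrees when |30H - 5.5t| = 105 or |30H - 5.5t| = 255.
With H = 1, solve 30 x 1 - 5.5t = +/- target for each target:
  t = (30 x 1 - 105) / 5.5 = -13.64 (outside (0, 60))
  t = (30 x 1 + 105) / 5.5 = 24.55
  t = (30 x 1 - 255) / 5.5 = -40.91 (outside (0, 60))
  t = (30 x 1 + 255) / 5.5 = 51.82
Valid solutions in (0, 60): {24.55, 51.82} minutes.
The second occurrence is t = 51.82 minutes.
The hands form a 105-degree angle at 51.82 minutes past 1:00.

Final answer: 51.82 minutes past 1:00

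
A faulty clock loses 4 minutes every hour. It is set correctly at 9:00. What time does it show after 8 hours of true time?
For every 60 true minutes, the faulty clock advances 60 - 4 = 56 minutes.
True elapsed: 8 hours = 480 minutes.
Faulty clock advances: 480 x 56/60 = 448 minutes (drift: 32 minutes behind).
Shown time: 9:00 + 448 minutes = 4:28.

Final answer: 4:28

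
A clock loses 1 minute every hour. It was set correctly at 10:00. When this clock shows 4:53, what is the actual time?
For every 60 true minutes, the faulty clock advances 59 minutes, so 1 faulty-clock minute corresponds to 60/59 true minutes.
From 10:00 to 4:53 on the faulty dial is 413 minutes.
True elapsed: 413 x 60/59 = 420 minutes = 7 hours.
True time: 10:00 + 7 hours = 5:00.

Final answer: 5:00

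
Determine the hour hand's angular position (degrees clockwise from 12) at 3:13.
The hour hand moves 30 degrees per hour and 0.5 degrees per minute.
At 3:13: (3) x 30 + 13 x 0.5 = 90 + 6.5 = 96.5 degrees

Final answer: 96.5 degrees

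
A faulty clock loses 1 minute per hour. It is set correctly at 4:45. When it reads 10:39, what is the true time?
For every 60 true minutes, the faulty clock advances 59 minutes, so 1 faulty-clock minute corresponds to 60/59 true minutes.
From 4:45 to 10:39 on the faulty dial is 354 minutes.
True elapsed: 354 x 60/59 = 360 minutes = 6 hours.
True time: 4:45 + 6 hours = 10:45.

Final answer: 10:45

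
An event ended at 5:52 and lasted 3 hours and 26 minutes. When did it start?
Starting time: 5:52 = 352 total minutes past 12:00
Subtracting: 3 hours and 26 minutes = 206 minutes
352 - 206 = 146 minutes
= 2 hours and 26 minutes past 12:00 = 2:26

Final answer: 2:26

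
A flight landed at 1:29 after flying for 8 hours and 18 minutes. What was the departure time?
Starting time: 1:29 = 89 total minutes past 12:00
Subtracting: 8 hours and 18 minutes = 498 minutes
89 - 498 = -409 (negative, add 12 hours = 720) = 311 minutes
= 5 hours and 11 minutes past 12:00 = 5:11

Final answer: 5:11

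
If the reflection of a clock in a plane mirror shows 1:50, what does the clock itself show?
Reflection across the vertical (12-6) axis maps a hand at angle A degrees to (360 - A) degrees, which sends a reading of T minutes past 12:00 to (720 - T) minutes past 12:00.
Mirror reads 1:50 = 110 minutes past 12:00.
Actual time: (720 - 110) mod 720 = 610 minutes = 10:10.

Final answer: 10:10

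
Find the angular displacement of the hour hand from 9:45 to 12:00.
The hour hand moves 0.5 degrees per minute.
Time elapsed: 12:00 - 9:45 = 135 minutes
Angular displacement: 135 x 0.5 = 67.5 degrees

Final answer: 67.5 degrees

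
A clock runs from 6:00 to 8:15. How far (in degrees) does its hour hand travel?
The hour hand moves 0.5 degrees per minute.
Time elapsed: 8:15 - 6:00 = 135 minutes
Angular displacement: 135 x 0.5 = 67.5 degrees

Final answer: 67.5 degrees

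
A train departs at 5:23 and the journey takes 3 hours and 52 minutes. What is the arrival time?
Starting time: 5:23
Adding 52 minutes to 23 minutes: 23 + 52 = 75 minutes = 1 hour and 15 minutes
Adding 3 hours: 5 + 3 + 1 (carry) = 9
Final time: 9:15

Final answer: 9:15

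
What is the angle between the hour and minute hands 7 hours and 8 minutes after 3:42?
First find the time 7 hours and 8 minutes after 3:42.
Total minutes: 3 x 60 + 42 + 7 x 60 + 8 = 650.
650 mod 720 = 650 minutes = 10:50.
Now compute the angle at 10:50:
Hour hand: 10 x 30 + 50 x 0.5 = 325 degrees
Minute hand: 50 x 6 = 300 degrees
Difference: |325 - 300| = 25 degrees
The angle is 25 degrees

Final answer: 25 degrees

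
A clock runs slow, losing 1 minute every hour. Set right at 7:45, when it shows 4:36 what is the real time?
For every 60 true minutes, the faulty clock advances 59 minutes, so 1 faulty-clock minute corresponds to 60/59 true minutes.
From 7:45 to 4:36 on the faulty dial is 531 minutes.
True elapsed: 531 x 60/59 = 540 minutes = 9 hours.
True time: 7:45 + 9 hours = 4:45.

Final answer: 4:45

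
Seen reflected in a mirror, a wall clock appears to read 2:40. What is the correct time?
Reflection across the vertical (12-6) axis maps a hand at angle A degrees to (360 - A) degrees, which sends a reading of T minutes past 12:00 to (720 - T) minutes past 12:00.
Mirror reads 2:40 = 160 minutes past 12:00.
Actual time: (720 - 160) mod 720 = 560 minutes = 9:20.

Final answer: 9:20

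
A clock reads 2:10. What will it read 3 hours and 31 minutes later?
Starting time: 2:10
Adding 31 minutes to 10 minutes: 10 + 31 = 41 minutes
Adding 3 hours: 2 + 3 = 5
Final time: 5:41

Final answer: 5:41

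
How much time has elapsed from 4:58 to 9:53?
From 4:58 to 9:53:
(9 x 60 + 53) - (4 x 60 + 58) = 593 - 298 = 295 minutes
= 4 hours and 55 minutes

Final answer: 4 hours and 55 minutes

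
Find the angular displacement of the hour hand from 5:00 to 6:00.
The hour hand moves 0.5 degrees per minute.
Time elapsed: 6:00 - 5:00 = 60 minutes
Angular displacement: 60 x 0.5 = 30 degrees

Final answer: 30 degrees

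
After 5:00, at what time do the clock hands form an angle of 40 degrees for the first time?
At t minutes past 5:00, the hour hand is at 30 x 5 + 0.5t degrees and the minute hand is at 6t degrees.
The smaller angle between them is 40 degrees when |30H - 5.5t| = 40 or |30H - 5.5t| = 320.
With H = 5, solve 30 x 5 - 5.5t = +/- target for each target:
  t = (30 x 5 - 40) / 5.5 = 20
  t = (30 x 5 + 40) / 5.5 = 34.55
  t = (30 x 5 - 320) / 5.5 = -30.91 (outside (0, 60))
  t = (30 x 5 + 320) / 5.5 = 85.45 (outside (0, 60))
Valid solutions in (0, 60): {20, 34.55} minutes.
The first occurrence is t = 20 minutes.
The hands form a 40-degree angle at 20 minutes past 5:00.

Final answer: 20 minutes past 5:00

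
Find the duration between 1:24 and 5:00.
From 1:24 to 5:00:
(5 x 60 + 0) - (1 x 60 + 24) = 300 - 84 = 216 minutes
= 3 hours and 36 minutes

Final answer: 3 hours and 36 minutes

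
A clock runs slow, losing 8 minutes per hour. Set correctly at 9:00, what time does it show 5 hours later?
For every 60 true minutes, the faulty clock advances 60 - 8 = 52 minutes.
True elapsed: 5 hours = 300 minutes.
Faulty clock advances: 300 x 52/60 = 260 minutes (drift: 40 minutes behind).
Shown time: 9:00 + 260 minutes = 1:20.

Final answer: 1:20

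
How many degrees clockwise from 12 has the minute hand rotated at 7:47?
The minute hand moves 6 degrees per minute.
At 7:47: 47 x 6 = 282 degrees

Final answer: 282 degrees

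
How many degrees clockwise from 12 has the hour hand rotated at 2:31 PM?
The hour hand moves 30 degrees per hour and 0.5 degrees per minute.
At 2:31: (2) x 30 + 31 x 0.5 = 60 + 15.5 = 75.5 degrees

Final answer: 75.5 degrees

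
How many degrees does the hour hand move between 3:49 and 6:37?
The hour hand moves 0.5 degrees per minute.
Time elapsed: 6:37 - 3:49 = 168 minutes
Angular displacement: 168 x 0.5 = 84 degrees

Final answer: 84 degrees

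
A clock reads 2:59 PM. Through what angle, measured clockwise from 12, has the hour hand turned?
The hour hand moves 30 degrees per hour and 0.5 degrees per minute.
At 2:59: (2) x 30 + 59 x 0.5 = 60 + 29.5 = 89.5 degrees

Final answer: 89.5 degrees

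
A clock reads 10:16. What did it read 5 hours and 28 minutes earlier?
Starting time: 10:16 = 616 total minutes past 12:00
Subtracting: 5 hours and 28 minutes = 328 minutes
616 - 328 = 288 minutes
= 4 hours and 48 minutes past 12:00 = 4:48

Final answer: 4:48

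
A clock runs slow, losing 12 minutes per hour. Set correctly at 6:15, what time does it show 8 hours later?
For every 60 true minutes, the faulty clock advances 60 - 12 = 48 minutes.
True elapsed: 8 hours = 480 minutes.
Faulty clock advances: 480 x 48/60 = 384 minutes (drift: 96 minutes behind).
Shown time: 6:15 + 384 minutes = 12:39.

Final answer: 12:39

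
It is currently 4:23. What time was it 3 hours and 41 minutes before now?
Starting time: 4:23 = 263 total minutes past 12:00
Subtracting: 3 hours and 41 minutes = 221 minutes
263 - 221 = 42 minutes
= 42 minutes past 12:00 = 12:42

Final answer: 12:42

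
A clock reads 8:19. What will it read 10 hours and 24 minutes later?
Starting time: 8:19
Adding 24 minutes to 19 minutes: 19 + 24 = 43 minutes
Adding 10 hours: 8 + 10 = 18 - 12 = 6
Final time: 6:43

Final answer: 6:43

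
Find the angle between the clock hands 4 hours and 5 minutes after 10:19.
First find the time 4 hours and 5 minutes after 10:19.
Total minutes: 10 x 60 + 19 + 4 x 60 + 5 = 864.
864 mod 720 = 144 minutes = 2:24.
Now compute the angle at 2:24:
Hour hand: 2 x 30 + 24 x 0.5 = 72 degrees
Minute hand: 24 x 6 = 144 degrees
Difference: |72 - 144| = 72 degrees
The angle is 72 degrees

Final answer: 72 degrees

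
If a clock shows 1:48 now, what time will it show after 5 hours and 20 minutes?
Starting time: 1:48
Adding 20 minutes to 48 minutes: 48 + 20 = 68 minutes = 1 hour and 8 minutes
Adding 5 hours: 1 + 5 + 1 (carry) = 7
Final time: 7:08

Final answer: 7:08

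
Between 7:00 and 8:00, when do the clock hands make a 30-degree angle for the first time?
At t minutes past 7:00, the hour hand is at 30 x 7 + 0.5t degrees and the minute hand is at 6t degrees.
The smaller angle between them is 30 degrees when |30H - 5.5t| = 30 or |30H - 5.5t| = 330.
With H = 7, solve 30 x 7 - 5.5t = +/- target for each target:
  t = (30 x 7 - 30) / 5.5 = 32.73
  t = (30 x 7 + 30) / 5.5 = 43.64
  t = (30 x 7 - 330) / 5.5 = -21.82 (outside (0, 60))
  t = (30 x 7 + 330) / 5.5 = 98.18 (outside (0, 60))
Valid solutions in (0, 60): {32.73, 43.64} minutes.
The first occurrence is t = 32.73 minutes.
The hands form a 30-degree angle at 32.73 minutes past 7:00.

Final answer: 32.73 minutes past 7:00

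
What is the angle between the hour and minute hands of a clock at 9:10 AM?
Hour hand position: 9 x 30 + 10 x 0.5 = 275 degrees
Minute hand position: 10 x 6 = 60 degrees
Difference: |275 - 60| = 215 degrees
Since 215 > 180, the smaller angle is 360 - 215 = 145 degrees

Final answer: 145 degrees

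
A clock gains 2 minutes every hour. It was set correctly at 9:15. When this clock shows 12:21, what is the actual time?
For every 60 true minutes, the faulty clock advances 62 minutes, so 1 faulty-clock minute corresponds to 60/62 true minutes.
From 9:15 to 12:21 on the faulty dial is 186 minutes.
True elapsed: 186 x 60/62 = 180 minutes = 3 hours.
True time: 9:15 + 3 hours = 12:15.

Final answer: 12:15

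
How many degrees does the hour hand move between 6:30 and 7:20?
The hour hand moves 0.5 degrees per minute.
Time elapsed: 7:20 - 6:30 = 50 minutes
Angular displacement: 50 x 0.5 = 25 degrees

Final answer: 25 degrees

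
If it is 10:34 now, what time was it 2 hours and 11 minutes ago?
Starting time: 10:34 = 634 total minutes past 12:00
Subtracting: 2 hours and 11 minutes = 131 minutes
634 - 131 = 503 minutes
= 8 hours and 23 minutes past 12:00 = 8:23

Final answer: 8:23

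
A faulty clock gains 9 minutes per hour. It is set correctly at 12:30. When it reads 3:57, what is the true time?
For every 60 true minutes, the faulty clock advances 69 minutes, so 1 faulty-clock minute corresponds to 60/69 true minutes.
From 12:30 to 3:57 on the faulty dial is 207 minutes.
True elapsed: 207 x 60/69 = 180 minutes = 3 hours.
True time: 12:30 + 3 hours = 3:30.

Final answer: 3:30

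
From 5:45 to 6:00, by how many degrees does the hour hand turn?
The hour hand moves 0.5 degrees per minute.
Time elapsed: 6:00 - 5:45 = 15 minutes
Angular displacement: 15 x 0.5 = 7.5 degrees

Final answer: 7.5 degrees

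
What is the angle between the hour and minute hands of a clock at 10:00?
Hour hand position: 10 x 30 + 0 x 0.5 = 300 degrees
Minute hand position: 0 x 6 = 0 degrees
Difference: |300 - 0| = 300 degrees
Since 300 > 180, the smaller angle is 360 - 300 = 60 degrees

Final answer: 60 degrees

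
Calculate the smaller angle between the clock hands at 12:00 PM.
Hour hand position: 0 x 30 + 0 x 0.5 = 0 degrees
Minute hand position: 0 x 6 = 0 degrees
Difference: |0 - 0| = 0 degrees
The angle between the hands is 0 degrees

Final answer: 0 degrees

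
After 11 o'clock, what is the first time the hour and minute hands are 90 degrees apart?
At t minutes past 11:00, the hour hand is at 30 x 11 + 0.5t degrees and the minute hand is at 6t degrees.
The smaller angle between them is 90 degrees when |30H - 5.5t| = 90 or |30H - 5.5t| = 270.
With H = 11, solve 30 x 11 - 5.5t = +/- target for each target:
  t = (30 x 11 - 90) / 5.5 = 43.64
  t = (30 x 11 + 90) / 5.5 = 76.36 (outside (0, 60))
  t = (30 x 11 - 270) / 5.5 = 10.91
  t = (30 x 11 + 270) / 5.5 = 109.09 (outside (0, 60))
Valid solutions in (0, 60): {10.91, 43.64} minutes.
The first occurrence is t = 10.91 minutes.
The hands form a 90-degree angle at 10.91 minutes past 11:00.

Final answer: 10.91 minutes past 11:00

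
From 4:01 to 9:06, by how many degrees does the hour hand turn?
The hour hand moves 0.5 degrees per minute.
Time elapsed: 9:06 - 4:01 = 305 minutes
Angular displacement: 305 x 0.5 = 152.5 degrees

Final answer: 152.5 degrees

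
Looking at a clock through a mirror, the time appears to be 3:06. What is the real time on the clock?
Reflection across the vertical (12-6) axis maps a hand at angle A degrees to (360 - A) degrees, which sends a reading of T minutes past 12:00 to (720 - T) minutes past 12:00.
Mirror reads 3:06 = 186 minutes past 12:00.
Actual time: (720 - 186) mod 720 = 534 minutes = 8:54.

Final answer: 8:54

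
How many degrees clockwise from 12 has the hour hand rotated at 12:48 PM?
The hour hand moves 30 degrees per hour and 0.5 degrees per minute.
At 12:48: (0) x 30 + 48 x 0.5 = 0 + 24 = 24 degrees

Final answer: 24 degrees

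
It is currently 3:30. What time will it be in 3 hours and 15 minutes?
Starting time: 3:30
Adding 15 minutes to 30 minutes: 30 + 15 = 45 minutes
Adding 3 hours: 3 + 3 = 6
Final time: 6:45

Final answer: 6:45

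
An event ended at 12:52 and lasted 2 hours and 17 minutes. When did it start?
Starting time: 12:52 = 52 total minutes past 12:00
Subtracting: 2 hours and 17 minutes = 137 minutes
52 - 137 = -85 (negative, add 12 hours = 720) = 635 minutes
= 10 hours and 35 minutes past 12:00 = 10:35

Final answer: 10:35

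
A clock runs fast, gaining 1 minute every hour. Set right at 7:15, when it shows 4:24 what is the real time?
For every 60 true minutes, the faulty clock advances 61 minutes, so 1 faulty-clock minute corresponds to 60/61 true minutes.
From 7:15 to 4:24 on the faulty dial is 549 minutes.
True elapsed: 549 x 60/61 = 540 minutes = 9 hours.
True time: 7:15 + 9 hours = 4:15.

Final answer: 4:15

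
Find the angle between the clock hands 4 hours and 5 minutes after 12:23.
First find the time 4 hours and 5 minutes after 12:23.
Total minutes: 12 x 60 + 23 + 4 x 60 + 5 = 988.
988 mod 720 = 268 minutes = 4:28.
Now compute the angle at 4:28:
Hour hand: 4 x 30 + 28 x 0.5 = 134 degrees
Minute hand: 28 x 6 = 168 degrees
Difference: |134 - 168| = 34 degrees
The angle is 34 degrees

Final answer: 34 degrees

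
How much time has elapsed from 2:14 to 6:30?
From 2:14 to 6:30:
(6 x 60 + 30) - (2 x 60 + 14) = 390 - 134 = 256 minutes
= 4 hours and 16 minutes

Final answer: 4 hours and 16 minutes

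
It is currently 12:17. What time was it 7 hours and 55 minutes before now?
Starting time: 12:17 = 17 total minutes past 12:00
Subtracting: 7 hours and 55 minutes = 475 minutes
17 - 475 = -458 (negative, add 12 hours = 720) = 262 minutes
= 4 hours and 22 minutes past 12:00 = 4:22

Final answer: 4:22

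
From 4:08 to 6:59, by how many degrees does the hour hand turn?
The hour hand moves 0.5 degrees per minute.
Time elapsed: 6:59 - 4:08 = 171 minutes
Angular displacement: 171 x 0.5 = 85.5 degrees

Final answer: 85.5 degrees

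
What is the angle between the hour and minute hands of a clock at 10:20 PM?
Hour hand position: 10 x 30 + 20 x 0.5 = 310 degrees
Minute hand position: 20 x 6 = 120 degrees
Difference: |310 - 120| = 190 degrees
Since 190 > 180, the smaller angle is 360 - 190 = 170 degrees

Final answer: 170 degrees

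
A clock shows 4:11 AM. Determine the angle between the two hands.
Hour hand position: 4 x 30 + 11 x 0.5 = 125.5 degrees
Minute hand position: 11 x 6 = 66 degrees
Difference: |125.5 - 66| = 59.5 degrees
The angle between the hands is 59.5 degrees

Final answer: 59.5 degrees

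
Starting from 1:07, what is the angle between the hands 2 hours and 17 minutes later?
First find the time 2 hours and 17 minutes after 1:07.
Total minutes: 1 x 60 + 7 + 2 x 60 + 17 = 204.
204 mod 720 = 204 minutes = 3:24.
Now compute the angle at 3:24:
Hour hand: 3 x 30 + 24 x 0.5 = 102 degrees
Minute hand: 24 x 6 = 144 degrees
Difference: |102 - 144| = 42 degrees
The angle is 42 degrees

Final answer: 42 degrees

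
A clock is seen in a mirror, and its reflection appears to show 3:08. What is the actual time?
Reflection across the vertical (12-6) axis maps a hand at angle A degrees to (360 - A) degrees, which sends a reading of T minutes past 12:00 to (720 - T) minutes past 12:00.
Mirror reads 3:08 = 188 minutes past 12:00.
Actual time: (720 - 188) mod 720 = 532 minutes = 8:52.

Final answer: 8:52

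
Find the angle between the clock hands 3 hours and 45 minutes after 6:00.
First find the time 3 hours and 45 minutes after 6:00.
Total minutes: 6 x 60 + 0 + 3 x 60 + 45 = 585.
585 mod 720 = 585 minutes = 9:45.
Now compute the angle at 9:45:
Hour hand: 9 x 30 + 45 x 0.5 = 292.5 degrees
Minute hand: 45 x 6 = 270 degrees
Difference: |292.5 - 270| = 22.5 degrees
The angle is 22.5 degrees

Final answer: 22.5 degrees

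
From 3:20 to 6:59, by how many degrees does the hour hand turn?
The hour hand moves 0.5 degrees per minute.
Time elapsed: 6:59 - 3:20 = 219 minutes
Angular displacement: 219 x 0.5 = 109.5 degrees

Final answer: 109.5 degrees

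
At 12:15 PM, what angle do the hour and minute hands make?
Hour hand position: 0 x 30 + 15 x 0.5 = 7.5 degrees
Minute hand position: 15 x 6 = 90 degrees
Difference: |7.5 - 90| = 82.5 degrees
The angle between the hands is 82.5 degrees

Final answer: 82.5 degrees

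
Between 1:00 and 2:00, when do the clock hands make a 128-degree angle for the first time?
At t minutes past 1:00, the hour hand is at 30 x 1 + 0.5t degrees and the minute hand is at 6t degrees.
The smaller angle between them is 128 degrees when |30H - 5.5t| = 128 or |30H - 5.5t| = 232.
With H = 1, solve 30 x 1 - 5.5t = +/- target for each target:
  t = (30 x 1 - 128) / 5.5 = -17.82 (outside (0, 60))
  t = (30 x 1 + 128) / 5.5 = 28.73
  t = (30 x 1 - 232) / 5.5 = -36.73 (outside (0, 60))
  t = (30 x 1 + 232) / 5.5 = 47.64
Valid solutions in (0, 60): {28.73, 47.64} minutes.
The first occurrence is t = 28.73 minutes.
The hands form a 128-degree angle at 28.73 minutes past 1:00.

Final answer: 28.73 minutes past 1:00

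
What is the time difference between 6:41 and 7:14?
From 6:41 to 7:14:
(7 x 60 + 14) - (6 x 60 + 41) = 434 - 401 = 33 minutes
= 33 minutes

Final answer: 33 minutes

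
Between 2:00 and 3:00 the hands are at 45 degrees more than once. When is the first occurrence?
At t minutes past 2:00, the hour hand is at 30 x 2 + 0.5t degrees and the minute hand is at 6t degrees.
The smaller angle between them is 45 degrees when |30H - 5.5t| = 45 or |30H - 5.5t| = 315.
With H = 2, solve 30 x 2 - 5.5t = +/- target for each target:
  t = (30 x 2 - 45) / 5.5 = 2.73
  t = (30 x 2 + 45) / 5.5 = 19.09
  t = (30 x 2 - 315) / 5.5 = -46.36 (outside (0, 60))
  t = (30 x 2 + 315) / 5.5 = 68.18 (outside (0, 60))
Valid solutions in (0, 60): {2.73, 19.09} minutes.
The first occurrence is t = 2.73 minutes.
The hands form a 45-degree angle at 2.73 minutes past 2:00.

Final answer: 2.73 minutes past 2:00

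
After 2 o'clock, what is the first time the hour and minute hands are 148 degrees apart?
At t minutes past 2:00, the hour hand is at 30 x 2 + 0.5t degrees and the minute hand is at 6t degrees.
The smaller angle between them is 148 degrees when |30H - 5.5t| = 148 or |30H - 5.5t| = 212.
With H = 2, solve 30 x 2 - 5.5t = +/- target for each target:
  t = (30 x 2 - 148) / 5.5 = -16 (outside (0, 60))
  t = (30 x 2 + 148) / 5.5 = 37.82
  t = (30 x 2 - 212) / 5.5 = -27.64 (outside (0, 60))
  t = (30 x 2 + 212) / 5.5 = 49.45
Valid solutions in (0, 60): {37.82, 49.45} minutes.
The first occurrence is t = 37.82 minutes.
The hands form a 148-degree angle at 37.82 minutes past 2:00.

Final answer: 37.82 minutes past 2:00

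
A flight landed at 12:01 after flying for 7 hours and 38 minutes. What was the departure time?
Starting time: 12:01 = 1 total minutes past 12:00
Subtracting: 7 hours and 38 minutes = 458 minutes
1 - 458 = -457 (negative, add 12 hours = 720) = 263 minutes
= 4 hours and 23 minutes past 12:00 = 4:23

Final answer: 4:23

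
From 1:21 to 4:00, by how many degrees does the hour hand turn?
The hour hand moves 0.5 degrees per minute.
Time elapsed: 4:00 - 1:21 = 159 minutes
Angular displacement: 159 x 0.5 = 79.5 degrees

Final answer: 79.5 degrees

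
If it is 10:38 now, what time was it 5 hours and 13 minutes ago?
Starting time: 10:38 = 638 total minutes past 12:00
Subtracting: 5 hours and 13 minutes = 313 minutes
638 - 313 = 325 minutes
= 5 hours and 25 minutes past 12:00 = 5:25

Final answer: 5:25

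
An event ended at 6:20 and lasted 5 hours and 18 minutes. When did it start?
Starting time: 6:20 = 380 total minutes past 12:00
Subtracting: 5 hours and 18 minutes = 318 minutes
380 - 318 = 62 minutes
= 1 hour and 2 minutes past 12:00 = 1:02

Final answer: 1:02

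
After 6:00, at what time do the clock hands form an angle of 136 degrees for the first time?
At t minutes past 6:00, the hour hand is at 30 x 6 + 0.5t degrees and the minute hand is at 6t degrees.
The smaller angle between them is 136 degrees when |30H - 5.5t| = 136 or |30H - 5.5t| = 224.
With H = 6, solve 30 x 6 - 5.5t = +/- target for each target:
  t = (30 x 6 - 136) / 5.5 = 8
  t = (30 x 6 + 136) / 5.5 = 57.45
  t = (30 x 6 - 224) / 5.5 = -8 (outside (0, 60))
  t = (30 x 6 + 224) / 5.5 = 73.45 (outside (0, 60))
Valid solutions in (0, 60): {8, 57.45} minutes.
The first occurrence is t = 8 minutes.
The hands form a 136-degree angle at 8 minutes past 6:00.

Final answer: 8 minutes past 6:00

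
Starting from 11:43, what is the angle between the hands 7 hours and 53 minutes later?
First find the time 7 hours and 53 minutes after 11:43.
Total minutes: 11 x 60 + 43 + 7 x 60 + 53 = 1176.
1176 mod 720 = 456 minutes = 7:36.
Now compute the angle at 7:36:
Hour hand: 7 x 30 + 36 x 0.5 = 228 degrees
Minute hand: 36 x 6 = 216 degrees
Difference: |228 - 216| = 12 degrees
The angle is 12 degrees

Final answer: 12 degrees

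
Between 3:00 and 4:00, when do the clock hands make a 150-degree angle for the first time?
At t minutes past 3:00, the hour hand is at 30 x 3 + 0.5t degrees and the minute hand is at 6t degrees.
The smaller angle between them is 150 degrees when |30H - 5.5t| = 150 or |30H - 5.5t| = 210.
With H = 3, solve 30 x 3 - 5.5t = +/- target for each target:
  t = (30 x 3 - 150) / 5.5 = -10.91 (outside (0, 60))
  t = (30 x 3 + 150) / 5.5 = 43.64
  t = (30 x 3 - 210) / 5.5 = -21.82 (outside (0, 60))
  t = (30 x 3 + 210) / 5.5 = 54.55
Valid solutions in (0, 60): {43.64, 54.55} minutes.
The first occurrence is t = 43.64 minutes.
The hands form a 150-degree angle at 43.64 minutes past 3:00.

Final answer: 43.64 minutes past 3:00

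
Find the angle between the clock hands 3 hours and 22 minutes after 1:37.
First find the time 3 hours and 22 minutes after 1:37.
Total minutes: 1 x 60 + 37 + 3 x 60 + 22 = 299.
299 mod 720 = 299 minutes = 4:59.
Now compute the angle at 4:59:
Hour hand: 4 x 30 + 59 x 0.5 = 149.5 degrees
Minute hand: 59 x 6 = 354 degrees
Difference: |149.5 - 354| = 204.5 degrees
Smaller angle: 360 - 204.5 = 155.5 degrees

Final answer: 155.5 degrees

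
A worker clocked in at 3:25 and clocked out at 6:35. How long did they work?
From 3:25 to 6:35:
(6 x 60 + 35) - (3 x 60 + 25) = 395 - 205 = 190 minutes
= 3 hours and 10 minutes

Final answer: 3 hours and 10 minutes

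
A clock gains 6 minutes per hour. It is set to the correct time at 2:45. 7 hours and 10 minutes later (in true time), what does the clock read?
For every 60 true minutes, the faulty clock advances 60 + 6 = 66 minutes.
True elapsed: 7 hours and 10 minutes = 430 minutes.
Faulty clock advances: 430 x 66/60 = 473 minutes (drift: 43 minutes ahead).
Shown time: 2:45 + 473 minutes = 10:38.

Final answer: 10:38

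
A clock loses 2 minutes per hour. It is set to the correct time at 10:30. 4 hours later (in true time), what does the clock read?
For every 60 true minutes, the faulty clock advances 60 - 2 = 58 minutes.
True elapsed: 4 hours = 240 minutes.
Faulty clock advances: 240 x 58/60 = 232 minutes (drift: 8 minutes behind).
Shown time: 10:30 + 232 minutes = 2:22.

Final answer: 2:22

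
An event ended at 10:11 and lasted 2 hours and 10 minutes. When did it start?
Starting time: 10:11 = 611 total minutes past 12:00
Subtracting: 2 hours and 10 minutes = 130 minutes
611 - 130 = 481 minutes
= 8 hours and 1 minute past 12:00 = 8:01

Final answer: 8:01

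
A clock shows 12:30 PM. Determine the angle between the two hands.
Hour hand position: 0 x 30 + 30 x 0.5 = 15 degrees
Minute hand position: 30 x 6 = 180 degrees
Difference: |15 - 180| = 165 degrees
The angle between the hands is 165 degrees

Final answer: 165 degrees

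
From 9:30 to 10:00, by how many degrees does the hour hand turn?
The hour hand moves 0.5 degrees per minute.
Time elapsed: 10:00 - 9:30 = 30 minutes
Angular displacement: 30 x 0.5 = 15 degrees

Final answer: 15 degrees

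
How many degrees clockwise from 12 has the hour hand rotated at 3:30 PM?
The hour hand moves 30 degrees per hour and 0.5 degrees per minute.
At 3:30: (3) x 30 + 30 x 0.5 = 90 + 15 = 105 degrees

Final answer: 105 degrees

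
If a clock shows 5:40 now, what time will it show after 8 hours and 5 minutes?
Starting time: 5:40
Adding 5 minutes to 40 minutes: 40 + 5 = 45 minutes
Adding 8 hours: 5 + 8 = 13 - 12 = 1
Final time: 1:45

Final answer: 1:45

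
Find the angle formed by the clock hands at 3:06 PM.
Hour hand position: 3 x 30 + 6 x 0.5 = 93 degrees
Minute hand position: 6 x 6 = 36 degrees
Difference: |93 - 36| = 57 degrees
The angle between the hands is 57 degrees

Final answer: 57 degrees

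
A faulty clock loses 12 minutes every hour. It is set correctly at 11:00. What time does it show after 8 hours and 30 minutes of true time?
For every 60 true minutes, the faulty clock advances 60 - 12 = 48 minutes.
True elapsed: 8 hours and 30 minutes = 510 minutes.
Faulty clock advances: 510 x 48/60 = 408 minutes (drift: 102 minutes behind).
Shown time: 11:00 + 408 minutes = 5:48.

Final answer: 5:48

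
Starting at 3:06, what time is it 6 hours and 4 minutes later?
Starting time: 3:06
Adding 4 minutes to 6 minutes: 6 + 4 = 10 minutes
Adding 6 hours: 3 + 6 = 9
Final time: 9:10

Final answer: 9:10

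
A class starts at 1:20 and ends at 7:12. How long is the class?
From 1:20 to 7:12:
(7 x 60 + 12) - (1 x 60 + 20) = 432 - 80 = 352 minutes
= 5 hours and 52 minutes

Final answer: 5 hours and 52 minutes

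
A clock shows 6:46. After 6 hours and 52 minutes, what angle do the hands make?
First find the time 6 hours and 52 minutes after 6:46.
Total minutes: 6 x 60 + 46 + 6 x 60 + 52 = 818.
818 mod 720 = 98 minutes = 1:38.
Now compute the angle at 1:38:
Hour hand: 1 x 30 + 38 x 0.5 = 49 degrees
Minute hand: 38 x 6 = 228 degrees
Difference: |49 - 228| = 179 degrees
The angle is 179 degrees

Final answer: 179 degrees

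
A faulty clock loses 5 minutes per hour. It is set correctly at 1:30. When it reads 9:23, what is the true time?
For every 60 true minutes, the faulty clock advances 55 minutes, so 1 faulty-clock minute corresponds to 60/55 true minutes.
From 1:30 to 9:23 on the faulty dial is 473 minutes.
True elapsed: 473 x 60/55 = 516 minutes = 8 hours and 36 minutes.
True time: 1:30 + 8 hours and 36 minutes = 10:06.

Final answer: 10:06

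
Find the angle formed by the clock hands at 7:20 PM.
Hour hand position: 7 x 30 + 20 x 0.5 = 220 degrees
Minute hand position: 20 x 6 = 120 degrees
Difference: |220 - 120| = 100 degrees
The angle between the hands is 100 degrees

Final answer: 100 degrees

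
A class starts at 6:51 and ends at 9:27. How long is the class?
From 6:51 to 9:27:
(9 x 60 + 27) - (6 x 60 + 51) = 567 - 411 = 156 minutes
= 2 hours and 36 minutes

Final answer: 2 hours and 36 minutes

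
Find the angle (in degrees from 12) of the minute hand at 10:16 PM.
The minute hand moves 6 degrees per minute.
At 10:16: 16 x 6 = 96 degrees

Final answer: 96 degrees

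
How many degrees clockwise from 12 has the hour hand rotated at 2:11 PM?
The hour hand moves 30 degrees per hour and 0.5 degrees per minute.
At 2:11: (2) x 30 + 11 x 0.5 = 60 + 5.5 = 65.5 degrees

Final answer: 65.5 degrees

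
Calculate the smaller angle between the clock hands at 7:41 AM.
Hour hand position: 7 x 30 + 41 x 0.5 = 230.5 degrees
Minute hand position: 41 x 6 = 246 degrees
Difference: |230.5 - 246| = 15.5 degrees
The angle between the hands is 15.5 degrees

Final answer: 15.5 degrees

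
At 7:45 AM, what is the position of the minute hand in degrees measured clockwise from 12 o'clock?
The minute hand moves 6 degrees per minute.
At 7:45: 45 x 6 = 270 degrees

Final answer: 270 degrees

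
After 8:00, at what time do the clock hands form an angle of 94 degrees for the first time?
At t minutes past 8:00, the hour hand is at 30 x 8 + 0.5t degrees and the minute hand is at 6t degrees.
The smaller angle between them is 94 degrees when |30H - 5.5t| = 94 or |30H - 5.5t| = 266.
With H = 8, solve 30 x 8 - 5.5t = +/- target for each target:
  t = (30 x 8 - 94) / 5.5 = 26.55
  t = (30 x 8 + 94) / 5.5 = 60.73 (outside (0, 60))
  t = (30 x 8 - 266) / 5.5 = -4.73 (outside (0, 60))
  t = (30 x 8 + 266) / 5.5 = 92 (outside (0, 60))
Valid solutions in (0, 60): {26.55} minutes.
The first occurrence is t = 26.55 minutes.
The hands form a 94-degree angle at 26.55 minutes past 8:00.

Final answer: 26.55 minutes past 8:00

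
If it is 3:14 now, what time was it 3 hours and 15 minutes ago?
Starting time: 3:14 = 194 total minutes past 12:00
Subtracting: 3 hours and 15 minutes = 195 minutes
194 - 195 = -1 (negative, add 12 hours = 720) = 719 minutes
= 11 hours and 59 minutes past 12:00 = 11:59

Final answer: 11:59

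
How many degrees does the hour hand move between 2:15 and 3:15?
The hour hand moves 0.5 degrees per minute.
Time elapsed: 3:15 - 2:15 = 60 minutes
Angular displacement: 60 x 0.5 = 30 degrees

Final answer: 30 degrees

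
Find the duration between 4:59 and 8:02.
From 4:59 to 8:02:
(8 x 60 + 2) - (4 x 60 + 59) = 482 - 299 = 183 minutes
= 3 hours and 3 minutes

Final answer: 3 hours and 3 minutes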